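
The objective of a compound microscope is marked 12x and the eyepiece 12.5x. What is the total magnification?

150

The overall magnification of a compound microscope is the product of the objective and eyepiece magnifications:
M = M_obj x M_eye = 12 x 12.5 = 150.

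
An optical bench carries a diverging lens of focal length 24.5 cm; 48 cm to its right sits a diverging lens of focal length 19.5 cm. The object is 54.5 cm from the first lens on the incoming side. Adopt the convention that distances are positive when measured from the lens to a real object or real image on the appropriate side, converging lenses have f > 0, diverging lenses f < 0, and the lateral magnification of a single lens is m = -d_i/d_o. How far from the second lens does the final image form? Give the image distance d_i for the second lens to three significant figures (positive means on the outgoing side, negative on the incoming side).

-15.0 cm

Lens 1: 1/d_i1 = 1/f_1 - 1/d_o1 = 1/(-24.5) - 1/54.5 = -0.05916 cm^-1, so d_i1 = -16.902 cm.
With d_i1 < 0 the first image is virtual and lies on the object side; the object distance for lens 2 is d_o2 = 48 - (-16.902) = 64.902 cm.
Lens 2: 1/d_i2 = 1/f_2 - 1/d_o2 = 1/(-19.5) - 1/(64.902) = -0.06669 cm^-1, so d_i2 = -14.995 cm.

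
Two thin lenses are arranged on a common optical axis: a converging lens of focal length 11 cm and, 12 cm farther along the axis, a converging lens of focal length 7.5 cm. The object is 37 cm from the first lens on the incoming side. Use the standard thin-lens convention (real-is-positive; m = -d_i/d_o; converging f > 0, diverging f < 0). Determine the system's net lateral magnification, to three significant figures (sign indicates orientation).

-0.284

Lens 1: 1/d_i1 = 1/f_1 - 1/d_o1 = 1/11 - 1/37 = 0.06388 cm^-1, so d_i1 = 15.654 cm.
m_1 = -(15.654)/37 = -0.4231.
Since 15.654 cm > 12 cm, the first image lies past the second lens and serves as a virtual object: d_o2 = L - d_i1 = -3.654 cm.
Lens 2: 1/d_i2 = 1/f_2 - 1/d_o2 = 1/7.5 - 1/(-3.654) = 0.40702 cm^-1, so d_i2 = 2.457 cm.
m_2 = -(2.457)/(-3.654) = 0.6724.
Total m = m_1 x m_2 = (-0.4231)(0.6724) = -0.2845.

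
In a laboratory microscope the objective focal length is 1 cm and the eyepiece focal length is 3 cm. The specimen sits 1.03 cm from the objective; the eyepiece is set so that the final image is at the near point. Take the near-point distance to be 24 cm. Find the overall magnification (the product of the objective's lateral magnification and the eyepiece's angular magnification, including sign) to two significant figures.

-300

Objective: 1/d_i = 1/f_obj - 1/d_o = 1/1 - 1/1.03 = 0.02913 cm^-1, so d_i = 34.333 cm.
m_obj = -d_i/d_o = -34.333/1.03 = -33.333.
Eyepiece angular magnification (image at near point): M_eye = 1 + D/f_e = 1 + 24/3 = 9.000.
Overall M = m_obj x M_eye = (-33.333)(9.000) = -300.00.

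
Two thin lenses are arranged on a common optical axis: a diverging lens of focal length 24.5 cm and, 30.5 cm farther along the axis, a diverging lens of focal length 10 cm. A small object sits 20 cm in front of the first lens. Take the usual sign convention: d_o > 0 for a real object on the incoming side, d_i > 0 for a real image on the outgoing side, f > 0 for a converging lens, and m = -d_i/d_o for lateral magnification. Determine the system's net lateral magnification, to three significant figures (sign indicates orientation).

Applying the thin-lens equation to the first lens, 1/(-24.5) = 1/20 + 1/d_i1, which gives d_i1 = -11.011 cm.
Its lateral magnification is m_1 = -d_i1/d_o1 = -(-11.011)/20 = 0.5506.
With d_i1 < 0 the first image is virtual and lies on the object side; the object distance for lens 2 is d_o2 = 30.5 - (-11.011) = 41.511 cm.
Applying the thin-lens equation again with f_2 = -10 cm and d_o2 = 41.511 cm gives d_i2 = -8.059 cm.
m_2 = -(-8.059)/(41.511) = 0.1941.
The system's lateral magnification is m_1 m_2 = (0.5506)(0.1941) = 0.1069.

0.107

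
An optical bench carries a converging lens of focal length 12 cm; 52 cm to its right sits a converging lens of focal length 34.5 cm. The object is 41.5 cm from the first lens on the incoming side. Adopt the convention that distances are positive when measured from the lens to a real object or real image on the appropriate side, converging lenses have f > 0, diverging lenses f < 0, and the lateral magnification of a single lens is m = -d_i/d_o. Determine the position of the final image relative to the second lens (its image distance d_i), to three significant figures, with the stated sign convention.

1960 cm

First lens: d_i1 = 1/(1/12 - 1/41.5) = 16.881 cm.
The intermediate image is 16.881 cm to the right of lens 1, so d_o2 = L - d_i1 = 52 - 16.881 = 35.119 cm.
Second lens: d_i2 = 1/(1/34.5 - 1/(35.119)) = 1958.466 cm.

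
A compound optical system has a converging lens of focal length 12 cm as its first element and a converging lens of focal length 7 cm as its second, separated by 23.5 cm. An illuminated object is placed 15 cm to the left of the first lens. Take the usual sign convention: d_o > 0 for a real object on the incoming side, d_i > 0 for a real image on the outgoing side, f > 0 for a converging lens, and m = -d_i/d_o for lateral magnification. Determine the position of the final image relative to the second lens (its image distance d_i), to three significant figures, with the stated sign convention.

First lens: d_i1 = 1/(1/12 - 1/15) = 60.000 cm.
Since 60.000 cm > 23.5 cm, the first image lies past the second lens and serves as a virtual object: d_o2 = L - d_i1 = -36.500 cm.
Second lens: d_i2 = 1/(1/7 - 1/(-36.500)) = 5.874 cm.

5.87 cm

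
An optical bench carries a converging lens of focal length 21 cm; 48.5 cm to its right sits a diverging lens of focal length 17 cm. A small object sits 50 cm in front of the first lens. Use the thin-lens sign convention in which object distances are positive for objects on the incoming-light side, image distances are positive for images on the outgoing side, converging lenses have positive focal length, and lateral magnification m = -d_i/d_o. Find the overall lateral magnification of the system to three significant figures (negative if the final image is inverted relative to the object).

-0.420

Applying the thin-lens equation to the first lens, 1/21 = 1/50 + 1/d_i1, which gives d_i1 = 36.207 cm.
Its lateral magnification is m_1 = -d_i1/d_o1 = -(36.207)/50 = -0.7241.
Object distance for lens 2: d_o2 = 48.5 - 36.207 = 12.293 cm.
Applying the thin-lens equation again with f_2 = -17 cm and d_o2 = 12.293 cm gives d_i2 = -7.134 cm.
m_2 = -(-7.134)/(12.293) = 0.5803.
Overall magnification: m = m_1 m_2 = -0.4202.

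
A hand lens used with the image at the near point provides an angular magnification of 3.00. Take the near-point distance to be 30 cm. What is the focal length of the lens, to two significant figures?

15 cm

For the image at the near point, M = 1 + D/f.
f = D/(M - 1) = 30/(3.0 - 1) = 15.000 cm.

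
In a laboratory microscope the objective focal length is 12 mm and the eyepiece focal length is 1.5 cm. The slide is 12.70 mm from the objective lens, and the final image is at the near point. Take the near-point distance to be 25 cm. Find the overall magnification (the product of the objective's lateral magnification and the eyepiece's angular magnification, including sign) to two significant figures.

Convert to cm: f_obj = 12 mm = 1.2 cm; d_o = 12.70 mm = 1.27 cm.
Objective: 1/d_i = 1/f_obj - 1/d_o = 1/1.2 - 1/1.27 = 0.04593 cm^-1, so d_i = 21.771 cm.
m_obj = -d_i/d_o = -21.771/1.27 = -17.143.
Eyepiece angular magnification (image at near point): M_eye = 1 + D/f_e = 1 + 25/1.5 = 17.667.
Overall M = m_obj x M_eye = (-17.143)(17.667) = -302.86.

-300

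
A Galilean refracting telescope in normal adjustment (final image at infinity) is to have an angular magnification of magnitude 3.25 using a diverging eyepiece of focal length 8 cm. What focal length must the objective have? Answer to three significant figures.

|M| = f_obj/|f_eye|, so f_obj = |M| x |f_eye| = 3.25 x 8 = 26.000 cm.

26.0 cm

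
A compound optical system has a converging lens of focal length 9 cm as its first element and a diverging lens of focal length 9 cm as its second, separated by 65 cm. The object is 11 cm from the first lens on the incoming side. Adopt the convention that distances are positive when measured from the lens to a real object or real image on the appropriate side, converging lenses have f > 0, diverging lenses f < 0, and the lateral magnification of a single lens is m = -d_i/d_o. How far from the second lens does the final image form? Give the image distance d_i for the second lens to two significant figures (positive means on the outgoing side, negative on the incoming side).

Applying the thin-lens equation to the first lens, 1/9 = 1/11 + 1/d_i1, which gives d_i1 = 49.500 cm.
That image sits 15.500 cm in front of the second lens, so d_o2 = 15.500 cm.
Applying the thin-lens equation again with f_2 = -9 cm and d_o2 = 15.500 cm gives d_i2 = -5.694 cm.

-5.7 cm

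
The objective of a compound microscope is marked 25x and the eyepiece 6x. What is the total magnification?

The overall magnification of a compound microscope is the product of the objective and eyepiece magnifications:
M = M_obj x M_eye = 25 x 6 = 150.

150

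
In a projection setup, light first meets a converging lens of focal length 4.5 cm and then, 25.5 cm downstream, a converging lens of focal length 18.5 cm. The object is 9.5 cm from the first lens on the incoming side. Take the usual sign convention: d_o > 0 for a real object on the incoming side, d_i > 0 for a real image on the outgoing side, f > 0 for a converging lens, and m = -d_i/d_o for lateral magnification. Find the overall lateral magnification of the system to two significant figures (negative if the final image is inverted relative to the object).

Applying the thin-lens equation to the first lens, 1/4.5 = 1/9.5 + 1/d_i1, which gives d_i1 = 8.550 cm.
Its lateral magnification is m_1 = -d_i1/d_o1 = -(8.550)/9.5 = -0.9000.
Object distance for lens 2: d_o2 = 25.5 - 8.550 = 16.950 cm.
Applying the thin-lens equation again with f_2 = 18.5 cm and d_o2 = 16.950 cm gives d_i2 = -202.306 cm.
m_2 = -(-202.306)/(16.950) = 11.9355.
Overall magnification: m = m_1 m_2 = -10.7419.

-11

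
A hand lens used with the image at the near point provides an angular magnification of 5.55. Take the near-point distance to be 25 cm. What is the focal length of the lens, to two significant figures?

5.5 cm

For the image at the near point, M = 1 + D/f.
f = D/(M - 1) = 25/(5.55 - 1) = 5.495 cm.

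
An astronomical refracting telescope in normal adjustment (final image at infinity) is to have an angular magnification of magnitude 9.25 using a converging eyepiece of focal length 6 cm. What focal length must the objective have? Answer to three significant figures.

55.5 cm

|M| = f_obj/|f_eye|, so f_obj = |M| x |f_eye| = 9.25 x 6 = 55.500 cm.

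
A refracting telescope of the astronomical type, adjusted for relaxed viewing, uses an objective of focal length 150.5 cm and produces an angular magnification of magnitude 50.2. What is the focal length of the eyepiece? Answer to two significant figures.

3.0 cm

|M| = f_obj/f_eye, so f_eye = f_obj/|M| = 150.5/50.2 = 2.998 cm.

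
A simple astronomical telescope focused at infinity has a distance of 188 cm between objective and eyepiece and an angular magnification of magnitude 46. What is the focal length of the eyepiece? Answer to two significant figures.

In normal adjustment the tube length equals f_obj + f_eye and |M| = f_obj/f_eye.
So f_obj = 46 f_eye and 46 f_eye + f_eye = 188 cm, giving f_eye = 188/47 = 4.000 cm and f_obj = 184.000 cm.

4.0 cm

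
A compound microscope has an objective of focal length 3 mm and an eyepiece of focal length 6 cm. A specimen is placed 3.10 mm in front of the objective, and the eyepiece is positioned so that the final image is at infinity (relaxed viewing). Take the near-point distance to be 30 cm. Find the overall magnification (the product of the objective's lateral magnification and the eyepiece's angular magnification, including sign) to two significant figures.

Convert to cm: f_obj = 3 mm = 0.3 cm; d_o = 3.10 mm = 0.31 cm.
Objective: 1/d_i = 1/f_obj - 1/d_o = 1/0.3 - 1/0.31 = 0.10753 cm^-1, so d_i = 9.300 cm.
m_obj = -d_i/d_o = -9.300/0.31 = -30.000.
Eyepiece angular magnification (image at infinity): M_eye = D/f_e = 30/6 = 5.000.
Overall M = m_obj x M_eye = (-30.000)(5.000) = -150.00.

-150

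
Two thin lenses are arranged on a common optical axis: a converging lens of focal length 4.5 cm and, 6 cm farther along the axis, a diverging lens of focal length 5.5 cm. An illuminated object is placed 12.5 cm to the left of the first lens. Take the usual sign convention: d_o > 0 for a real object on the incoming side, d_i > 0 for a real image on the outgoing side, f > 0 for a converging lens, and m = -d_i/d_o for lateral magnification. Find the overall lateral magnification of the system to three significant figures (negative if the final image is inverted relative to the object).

-0.692

Lens 1: 1/d_i1 = 1/f_1 - 1/d_o1 = 1/4.5 - 1/12.5 = 0.14222 cm^-1, so d_i1 = 7.031 cm.
m_1 = -(7.031)/12.5 = -0.5625.
Since 7.031 cm > 6 cm, the first image lies past the second lens and serves as a virtual object: d_o2 = L - d_i1 = -1.031 cm.
Lens 2: 1/d_i2 = 1/f_2 - 1/d_o2 = 1/(-5.5) - 1/(-1.031) = 0.78788 cm^-1, so d_i2 = 1.269 cm.
m_2 = -(1.269)/(-1.031) = 1.2308.
Overall magnification: m = m_1 m_2 = -0.6923.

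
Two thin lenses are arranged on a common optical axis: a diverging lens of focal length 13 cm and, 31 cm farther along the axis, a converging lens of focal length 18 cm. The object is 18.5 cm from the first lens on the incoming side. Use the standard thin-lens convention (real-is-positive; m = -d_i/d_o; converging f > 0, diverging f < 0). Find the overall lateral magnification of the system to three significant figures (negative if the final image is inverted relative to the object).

Applying the thin-lens equation to the first lens, 1/(-13) = 1/18.5 + 1/d_i1, which gives d_i1 = -7.635 cm.
Its lateral magnification is m_1 = -d_i1/d_o1 = -(-7.635)/18.5 = 0.4127.
The intermediate image is virtual, 7.635 cm to the left of lens 1, so d_o2 = L - d_i1 = 31 - (-7.635) = 38.635 cm.
Applying the thin-lens equation again with f_2 = 18 cm and d_o2 = 38.635 cm gives d_i2 = 33.702 cm.
m_2 = -(33.702)/(38.635) = -0.8723.
Overall magnification: m = m_1 m_2 = -0.3600.

-0.360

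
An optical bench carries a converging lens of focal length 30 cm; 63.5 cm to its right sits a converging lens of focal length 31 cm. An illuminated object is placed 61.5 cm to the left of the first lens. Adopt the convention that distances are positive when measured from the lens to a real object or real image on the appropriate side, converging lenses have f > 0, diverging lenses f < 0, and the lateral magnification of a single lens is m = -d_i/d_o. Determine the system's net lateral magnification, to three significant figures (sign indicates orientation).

Applying the thin-lens equation to the first lens, 1/30 = 1/61.5 + 1/d_i1, which gives d_i1 = 58.571 cm.
Its lateral magnification is m_1 = -d_i1/d_o1 = -(58.571)/61.5 = -0.9524.
The intermediate image is 58.571 cm to the right of lens 1, so d_o2 = L - d_i1 = 63.5 - 58.571 = 4.929 cm.
Applying the thin-lens equation again with f_2 = 31 cm and d_o2 = 4.929 cm gives d_i2 = -5.860 cm.
m_2 = -(-5.860)/(4.929) = 1.1890.
The system's lateral magnification is m_1 m_2 = (-0.9524)(1.1890) = -1.1324.

-1.13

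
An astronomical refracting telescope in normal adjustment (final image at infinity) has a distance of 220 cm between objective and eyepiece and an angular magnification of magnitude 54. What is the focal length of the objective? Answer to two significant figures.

In normal adjustment the tube length equals f_obj + f_eye and |M| = f_obj/f_eye.
So f_obj = 54 f_eye and 54 f_eye + f_eye = 220 cm, giving f_eye = 220/55 = 4.000 cm and f_obj = 216.000 cm.

220 cm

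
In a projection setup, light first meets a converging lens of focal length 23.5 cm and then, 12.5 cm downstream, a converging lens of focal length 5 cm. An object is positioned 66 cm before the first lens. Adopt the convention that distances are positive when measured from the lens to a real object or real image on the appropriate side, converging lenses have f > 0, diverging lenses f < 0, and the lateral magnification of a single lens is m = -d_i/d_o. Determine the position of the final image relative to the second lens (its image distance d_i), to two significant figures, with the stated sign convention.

4.1 cm

Lens 1: 1/d_i1 = 1/f_1 - 1/d_o1 = 1/23.5 - 1/66 = 0.02740 cm^-1, so d_i1 = 36.494 cm.
Since 36.494 cm > 12.5 cm, the first image lies past the second lens and serves as a virtual object: d_o2 = L - d_i1 = -23.994 cm.
Lens 2: 1/d_i2 = 1/f_2 - 1/d_o2 = 1/5 - 1/(-23.994) = 0.24168 cm^-1, so d_i2 = 4.138 cm.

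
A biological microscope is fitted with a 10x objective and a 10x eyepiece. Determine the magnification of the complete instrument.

100

The overall magnification of a compound microscope is the product of the objective and eyepiece magnifications:
M = M_obj x M_eye = 10 x 10 = 100.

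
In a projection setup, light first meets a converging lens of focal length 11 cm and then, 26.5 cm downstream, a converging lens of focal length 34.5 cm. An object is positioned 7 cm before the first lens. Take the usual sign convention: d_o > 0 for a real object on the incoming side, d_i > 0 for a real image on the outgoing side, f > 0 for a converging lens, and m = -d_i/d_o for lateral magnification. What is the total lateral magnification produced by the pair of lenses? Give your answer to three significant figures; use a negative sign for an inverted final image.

-8.43

Lens 1: 1/d_i1 = 1/f_1 - 1/d_o1 = 1/11 - 1/7 = -0.05195 cm^-1, so d_i1 = -19.250 cm.
m_1 = -(-19.250)/7 = 2.7500.
With d_i1 < 0 the first image is virtual and lies on the object side; the object distance for lens 2 is d_o2 = 26.5 - (-19.250) = 45.750 cm.
Lens 2: 1/d_i2 = 1/f_2 - 1/d_o2 = 1/34.5 - 1/(45.750) = 0.00713 cm^-1, so d_i2 = 140.300 cm.
m_2 = -(140.300)/(45.750) = -3.0667.
The system's lateral magnification is m_1 m_2 = (2.7500)(-3.0667) = -8.4333.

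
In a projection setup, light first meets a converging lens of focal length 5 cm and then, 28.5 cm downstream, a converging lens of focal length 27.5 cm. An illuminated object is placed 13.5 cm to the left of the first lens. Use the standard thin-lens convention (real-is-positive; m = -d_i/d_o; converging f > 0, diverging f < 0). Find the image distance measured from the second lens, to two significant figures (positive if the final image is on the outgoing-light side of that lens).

Applying the thin-lens equation to the first lens, 1/5 = 1/13.5 + 1/d_i1, which gives d_i1 = 7.941 cm.
That image sits 20.559 cm in front of the second lens, so d_o2 = 20.559 cm.
Applying the thin-lens equation again with f_2 = 27.5 cm and d_o2 = 20.559 cm gives d_i2 = -81.451 cm.

-81 cm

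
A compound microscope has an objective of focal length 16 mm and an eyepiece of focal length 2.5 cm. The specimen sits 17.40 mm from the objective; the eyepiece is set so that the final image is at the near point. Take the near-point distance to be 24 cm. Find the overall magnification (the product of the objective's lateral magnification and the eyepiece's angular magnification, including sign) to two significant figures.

-120

Convert to cm: f_obj = 16 mm = 1.6 cm; d_o = 17.40 mm = 1.74 cm.
Objective: 1/d_i = 1/f_obj - 1/d_o = 1/1.6 - 1/1.74 = 0.05029 cm^-1, so d_i = 19.886 cm.
m_obj = -d_i/d_o = -19.886/1.74 = -11.429.
Eyepiece angular magnification (image at near point): M_eye = 1 + D/f_e = 1 + 24/2.5 = 10.600.
Overall M = m_obj x M_eye = (-11.429)(10.600) = -121.14.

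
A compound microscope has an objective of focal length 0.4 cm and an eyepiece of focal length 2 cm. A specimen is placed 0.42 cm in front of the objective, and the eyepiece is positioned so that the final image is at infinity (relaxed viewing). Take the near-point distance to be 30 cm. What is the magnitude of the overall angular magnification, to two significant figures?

Objective: 1/d_i = 1/f_obj - 1/d_o = 1/0.4 - 1/0.42 = 0.11905 cm^-1, so d_i = 8.400 cm.
m_obj = -d_i/d_o = -8.400/0.42 = -20.000.
Eyepiece angular magnification (image at infinity): M_eye = D/f_e = 30/2 = 15.000.
Overall M = m_obj x M_eye = (-20.000)(15.000) = -300.00.
|M| = 300.00.

300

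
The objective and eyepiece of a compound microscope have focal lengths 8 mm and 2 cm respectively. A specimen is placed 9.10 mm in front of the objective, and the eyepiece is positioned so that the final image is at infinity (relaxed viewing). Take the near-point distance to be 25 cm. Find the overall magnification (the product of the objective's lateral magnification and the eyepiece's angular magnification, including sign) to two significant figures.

-91

Convert to cm: f_obj = 8 mm = 0.8 cm; d_o = 9.10 mm = 0.91 cm.
Objective: 1/d_i = 1/f_obj - 1/d_o = 1/0.8 - 1/0.91 = 0.15110 cm^-1, so d_i = 6.618 cm.
m_obj = -d_i/d_o = -6.618/0.91 = -7.273.
Eyepiece angular magnification (image at infinity): M_eye = D/f_e = 25/2 = 12.500.
Overall M = m_obj x M_eye = (-7.273)(12.500) = -90.91.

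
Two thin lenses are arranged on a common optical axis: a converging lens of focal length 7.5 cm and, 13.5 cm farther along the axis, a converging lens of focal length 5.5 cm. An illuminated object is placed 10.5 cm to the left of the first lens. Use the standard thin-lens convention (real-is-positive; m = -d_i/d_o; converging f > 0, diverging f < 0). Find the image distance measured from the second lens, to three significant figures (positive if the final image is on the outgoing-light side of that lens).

3.84 cm

First lens: d_i1 = 1/(1/7.5 - 1/10.5) = 26.250 cm.
This image would form 26.250 cm past lens 1, i.e. 12.750 cm beyond lens 2, so it is a virtual object for lens 2: d_o2 = 13.5 - 26.250 = -12.750 cm.
Second lens: d_i2 = 1/(1/5.5 - 1/(-12.750)) = 3.842 cm.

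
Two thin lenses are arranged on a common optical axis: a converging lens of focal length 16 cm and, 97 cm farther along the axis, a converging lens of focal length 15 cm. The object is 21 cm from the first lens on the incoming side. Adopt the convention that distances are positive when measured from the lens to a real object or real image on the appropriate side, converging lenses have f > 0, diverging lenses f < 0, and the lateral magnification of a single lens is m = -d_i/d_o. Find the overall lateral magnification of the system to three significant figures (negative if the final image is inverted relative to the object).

3.24

First lens: d_i1 = 1/(1/16 - 1/21) = 67.200 cm.
m_1 = -(67.200)/21 = -3.2000.
Object distance for lens 2: d_o2 = 97 - 67.200 = 29.800 cm.
Second lens: d_i2 = 1/(1/15 - 1/(29.800)) = 30.203 cm.
m_2 = -(30.203)/(29.800) = -1.0135.
The system's lateral magnification is m_1 m_2 = (-3.2000)(-1.0135) = 3.2432.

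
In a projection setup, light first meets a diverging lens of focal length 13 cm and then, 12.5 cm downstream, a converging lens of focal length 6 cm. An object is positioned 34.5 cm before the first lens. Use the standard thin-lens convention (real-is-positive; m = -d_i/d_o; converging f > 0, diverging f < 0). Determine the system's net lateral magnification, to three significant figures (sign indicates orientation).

Applying the thin-lens equation to the first lens, 1/(-13) = 1/34.5 + 1/d_i1, which gives d_i1 = -9.442 cm.
Its lateral magnification is m_1 = -d_i1/d_o1 = -(-9.442)/34.5 = 0.2737.
With d_i1 < 0 the first image is virtual and lies on the object side; the object distance for lens 2 is d_o2 = 12.5 - (-9.442) = 21.942 cm.
Applying the thin-lens equation again with f_2 = 6 cm and d_o2 = 21.942 cm gives d_i2 = 8.258 cm.
m_2 = -(8.258)/(21.942) = -0.3764.
The system's lateral magnification is m_1 m_2 = (0.2737)(-0.3764) = -0.1030.

-0.103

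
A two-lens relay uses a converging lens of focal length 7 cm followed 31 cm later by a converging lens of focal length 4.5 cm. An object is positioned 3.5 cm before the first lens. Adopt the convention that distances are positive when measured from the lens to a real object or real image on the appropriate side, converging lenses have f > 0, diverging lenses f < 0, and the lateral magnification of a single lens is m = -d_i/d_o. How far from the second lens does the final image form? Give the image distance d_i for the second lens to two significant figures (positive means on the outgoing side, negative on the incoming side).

Applying the thin-lens equation to the first lens, 1/7 = 1/3.5 + 1/d_i1, which gives d_i1 = -7.000 cm.
The intermediate image is virtual, 7.000 cm to the left of lens 1, so d_o2 = L - d_i1 = 31 - (-7.000) = 38.000 cm.
Applying the thin-lens equation again with f_2 = 4.5 cm and d_o2 = 38.000 cm gives d_i2 = 5.104 cm.

5.1 cm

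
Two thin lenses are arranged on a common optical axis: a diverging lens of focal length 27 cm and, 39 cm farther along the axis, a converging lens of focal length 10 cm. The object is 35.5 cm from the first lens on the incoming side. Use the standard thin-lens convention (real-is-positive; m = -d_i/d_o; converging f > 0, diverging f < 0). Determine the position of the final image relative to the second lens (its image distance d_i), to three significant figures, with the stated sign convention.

Lens 1: 1/d_i1 = 1/f_1 - 1/d_o1 = 1/(-27) - 1/35.5 = -0.06521 cm^-1, so d_i1 = -15.336 cm.
The intermediate image is virtual, 15.336 cm to the left of lens 1, so d_o2 = L - d_i1 = 39 - (-15.336) = 54.336 cm.
Lens 2: 1/d_i2 = 1/f_2 - 1/d_o2 = 1/10 - 1/(54.336) = 0.08160 cm^-1, so d_i2 = 12.256 cm.

12.3 cm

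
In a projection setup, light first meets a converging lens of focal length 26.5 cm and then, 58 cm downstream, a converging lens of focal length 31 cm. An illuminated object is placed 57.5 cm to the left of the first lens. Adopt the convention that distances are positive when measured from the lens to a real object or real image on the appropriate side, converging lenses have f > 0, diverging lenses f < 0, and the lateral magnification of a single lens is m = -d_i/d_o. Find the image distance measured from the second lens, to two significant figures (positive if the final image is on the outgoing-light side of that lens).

-12 cm

First lens: d_i1 = 1/(1/26.5 - 1/57.5) = 49.153 cm.
The intermediate image is 49.153 cm to the right of lens 1, so d_o2 = L - d_i1 = 58 - 49.153 = 8.847 cm.
Second lens: d_i2 = 1/(1/31 - 1/(8.847)) = -12.380 cm.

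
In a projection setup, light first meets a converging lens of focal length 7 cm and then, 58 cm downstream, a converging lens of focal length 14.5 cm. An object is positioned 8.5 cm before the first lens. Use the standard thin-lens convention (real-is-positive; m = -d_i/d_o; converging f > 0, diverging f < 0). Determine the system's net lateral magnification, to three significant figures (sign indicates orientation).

17.7

First lens: d_i1 = 1/(1/7 - 1/8.5) = 39.667 cm.
m_1 = -(39.667)/8.5 = -4.6667.
Object distance for lens 2: d_o2 = 58 - 39.667 = 18.333 cm.
Second lens: d_i2 = 1/(1/14.5 - 1/(18.333)) = 69.348 cm.
m_2 = -(69.348)/(18.333) = -3.7826.
Total m = m_1 x m_2 = (-4.6667)(-3.7826) = 17.6522.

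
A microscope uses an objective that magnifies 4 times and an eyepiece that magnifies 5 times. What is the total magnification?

The overall magnification of a compound microscope is the product of the objective and eyepiece magnifications:
M = M_obj x M_eye = 4 x 5 = 20.

20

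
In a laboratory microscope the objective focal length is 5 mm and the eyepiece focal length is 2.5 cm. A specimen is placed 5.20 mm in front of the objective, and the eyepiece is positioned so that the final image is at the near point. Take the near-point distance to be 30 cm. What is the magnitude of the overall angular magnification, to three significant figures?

Convert to cm: f_obj = 5 mm = 0.5 cm; d_o = 5.20 mm = 0.52 cm.
Objective: 1/d_i = 1/f_obj - 1/d_o = 1/0.5 - 1/0.52 = 0.07692 cm^-1, so d_i = 13.000 cm.
m_obj = -d_i/d_o = -13.000/0.52 = -25.000.
Eyepiece angular magnification (image at near point): M_eye = 1 + D/f_e = 1 + 30/2.5 = 13.000.
Overall M = m_obj x M_eye = (-25.000)(13.000) = -325.00.
|M| = 325.00.

325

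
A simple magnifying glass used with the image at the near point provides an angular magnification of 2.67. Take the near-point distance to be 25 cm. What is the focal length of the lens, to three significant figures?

For the image at the near point, M = 1 + D/f.
f = D/(M - 1) = 25/(2.67 - 1) = 14.970 cm.

15.0 cm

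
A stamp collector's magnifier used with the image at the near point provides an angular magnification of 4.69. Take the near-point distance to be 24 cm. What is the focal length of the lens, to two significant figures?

For the image at the near point, M = 1 + D/f.
f = D/(M - 1) = 24/(4.69 - 1) = 6.504 cm.

6.5 cm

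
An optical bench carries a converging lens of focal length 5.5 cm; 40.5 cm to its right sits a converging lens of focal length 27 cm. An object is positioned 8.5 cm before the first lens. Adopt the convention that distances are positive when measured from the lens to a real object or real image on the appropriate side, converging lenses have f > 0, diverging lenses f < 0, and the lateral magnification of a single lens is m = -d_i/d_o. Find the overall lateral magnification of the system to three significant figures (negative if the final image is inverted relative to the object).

First lens: d_i1 = 1/(1/5.5 - 1/8.5) = 15.583 cm.
m_1 = -(15.583)/8.5 = -1.8333.
The intermediate image is 15.583 cm to the right of lens 1, so d_o2 = L - d_i1 = 40.5 - 15.583 = 24.917 cm.
Second lens: d_i2 = 1/(1/27 - 1/(24.917)) = -322.920 cm.
m_2 = -(-322.920)/(24.917) = 12.9600.
Overall magnification: m = m_1 m_2 = -23.7600.

-23.8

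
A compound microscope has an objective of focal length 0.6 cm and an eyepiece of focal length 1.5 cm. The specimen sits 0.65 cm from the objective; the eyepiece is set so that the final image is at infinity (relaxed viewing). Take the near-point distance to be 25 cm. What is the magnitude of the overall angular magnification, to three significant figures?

200

Objective: 1/d_i = 1/f_obj - 1/d_o = 1/0.6 - 1/0.65 = 0.12821 cm^-1, so d_i = 7.800 cm.
m_obj = -d_i/d_o = -7.800/0.65 = -12.000.
Eyepiece angular magnification (image at infinity): M_eye = D/f_e = 25/1.5 = 16.667.
Overall M = m_obj x M_eye = (-12.000)(16.667) = -200.00.
|M| = 200.00.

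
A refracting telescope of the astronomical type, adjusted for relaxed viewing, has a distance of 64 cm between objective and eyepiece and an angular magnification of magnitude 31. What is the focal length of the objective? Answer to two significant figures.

62 cm

In normal adjustment the tube length equals f_obj + f_eye and |M| = f_obj/f_eye.
So f_obj = 31 f_eye and 31 f_eye + f_eye = 64 cm, giving f_eye = 64/32 = 2.000 cm and f_obj = 62.000 cm.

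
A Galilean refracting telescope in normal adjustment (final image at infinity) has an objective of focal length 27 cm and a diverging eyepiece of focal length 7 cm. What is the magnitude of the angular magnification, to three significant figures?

3.86

|M| = f_obj/|f_eye| = 27/7 = 3.857.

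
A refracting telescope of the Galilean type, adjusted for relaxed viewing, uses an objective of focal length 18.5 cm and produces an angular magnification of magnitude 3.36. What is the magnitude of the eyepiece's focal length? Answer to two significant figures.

|M| = f_obj/|f_eye|, so |f_eye| = f_obj/|M| = 18.5/3.36 = 5.506 cm.
(The eyepiece is diverging, so its signed focal length is -5.506 cm.)

5.5 cm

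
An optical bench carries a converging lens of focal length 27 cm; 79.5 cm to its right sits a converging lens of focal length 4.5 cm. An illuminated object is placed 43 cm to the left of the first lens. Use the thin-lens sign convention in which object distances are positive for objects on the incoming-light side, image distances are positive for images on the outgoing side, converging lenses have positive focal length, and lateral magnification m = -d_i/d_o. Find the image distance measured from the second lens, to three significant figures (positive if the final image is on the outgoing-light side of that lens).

12.8 cm

Lens 1: 1/d_i1 = 1/f_1 - 1/d_o1 = 1/27 - 1/43 = 0.01378 cm^-1, so d_i1 = 72.563 cm.
Object distance for lens 2: d_o2 = 79.5 - 72.563 = 6.937 cm.
Lens 2: 1/d_i2 = 1/f_2 - 1/d_o2 = 1/4.5 - 1/(6.937) = 0.07808 cm^-1, so d_i2 = 12.808 cm.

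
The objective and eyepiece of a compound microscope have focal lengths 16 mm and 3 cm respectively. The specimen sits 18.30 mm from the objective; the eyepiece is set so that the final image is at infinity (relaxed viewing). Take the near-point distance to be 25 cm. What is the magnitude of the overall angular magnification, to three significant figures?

Convert to cm: f_obj = 16 mm = 1.6 cm; d_o = 18.30 mm = 1.83 cm.
Objective: 1/d_i = 1/f_obj - 1/d_o = 1/1.6 - 1/1.83 = 0.07855 cm^-1, so d_i = 12.730 cm.
m_obj = -d_i/d_o = -12.730/1.83 = -6.957.
Eyepiece angular magnification (image at infinity): M_eye = D/f_e = 25/3 = 8.333.
Overall M = m_obj x M_eye = (-6.957)(8.333) = -57.97.
|M| = 57.97.

58.0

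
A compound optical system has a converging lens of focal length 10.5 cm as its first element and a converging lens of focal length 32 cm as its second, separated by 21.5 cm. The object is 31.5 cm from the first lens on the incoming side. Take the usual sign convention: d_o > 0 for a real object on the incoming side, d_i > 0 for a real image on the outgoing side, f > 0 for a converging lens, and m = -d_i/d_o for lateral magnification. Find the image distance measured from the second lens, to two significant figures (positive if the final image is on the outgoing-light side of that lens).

First lens: d_i1 = 1/(1/10.5 - 1/31.5) = 15.750 cm.
That image sits 5.750 cm in front of the second lens, so d_o2 = 5.750 cm.
Second lens: d_i2 = 1/(1/32 - 1/(5.750)) = -7.010 cm.

-7.0 cm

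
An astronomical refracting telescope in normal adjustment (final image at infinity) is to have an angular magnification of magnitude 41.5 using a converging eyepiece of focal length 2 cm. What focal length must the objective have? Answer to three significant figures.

83.0 cm

|M| = f_obj/|f_eye|, so f_obj = |M| x |f_eye| = 41.5 x 2 = 83.000 cm.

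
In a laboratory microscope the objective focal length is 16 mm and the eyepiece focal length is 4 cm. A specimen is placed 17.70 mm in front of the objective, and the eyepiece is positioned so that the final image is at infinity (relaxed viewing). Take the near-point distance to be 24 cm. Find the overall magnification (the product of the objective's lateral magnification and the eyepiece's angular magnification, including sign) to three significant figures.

Convert to cm: f_obj = 16 mm = 1.6 cm; d_o = 17.70 mm = 1.77 cm.
Objective: 1/d_i = 1/f_obj - 1/d_o = 1/1.6 - 1/1.77 = 0.06003 cm^-1, so d_i = 16.659 cm.
m_obj = -d_i/d_o = -16.659/1.77 = -9.412.
Eyepiece angular magnification (image at infinity): M_eye = D/f_e = 24/4 = 6.000.
Overall M = m_obj x M_eye = (-9.412)(6.000) = -56.47.

-56.5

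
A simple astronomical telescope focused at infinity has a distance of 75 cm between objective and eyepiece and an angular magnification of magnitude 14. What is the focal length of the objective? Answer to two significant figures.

In normal adjustment the tube length equals f_obj + f_eye and |M| = f_obj/f_eye.
So f_obj = 14 f_eye and 14 f_eye + f_eye = 75 cm, giving f_eye = 75/15 = 5.000 cm and f_obj = 70.000 cm.

70 cm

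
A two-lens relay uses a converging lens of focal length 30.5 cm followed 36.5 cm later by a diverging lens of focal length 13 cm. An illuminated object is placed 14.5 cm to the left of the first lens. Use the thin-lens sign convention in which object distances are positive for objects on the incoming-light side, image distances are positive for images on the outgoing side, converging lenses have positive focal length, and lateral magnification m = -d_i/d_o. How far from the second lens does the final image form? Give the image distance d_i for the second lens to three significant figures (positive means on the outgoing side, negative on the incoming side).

Applying the thin-lens equation to the first lens, 1/30.5 = 1/14.5 + 1/d_i1, which gives d_i1 = -27.641 cm.
With d_i1 < 0 the first image is virtual and lies on the object side; the object distance for lens 2 is d_o2 = 36.5 - (-27.641) = 64.141 cm.
Applying the thin-lens equation again with f_2 = -13 cm and d_o2 = 64.141 cm gives d_i2 = -10.809 cm.

-10.8 cm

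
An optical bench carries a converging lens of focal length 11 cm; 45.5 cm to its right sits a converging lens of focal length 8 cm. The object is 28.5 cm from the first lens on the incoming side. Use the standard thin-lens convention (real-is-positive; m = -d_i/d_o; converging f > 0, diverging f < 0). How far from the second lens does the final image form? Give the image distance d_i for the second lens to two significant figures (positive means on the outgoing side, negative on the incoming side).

First lens: d_i1 = 1/(1/11 - 1/28.5) = 17.914 cm.
That image sits 27.586 cm in front of the second lens, so d_o2 = 27.586 cm.
Second lens: d_i2 = 1/(1/8 - 1/(27.586)) = 11.268 cm.

11 cm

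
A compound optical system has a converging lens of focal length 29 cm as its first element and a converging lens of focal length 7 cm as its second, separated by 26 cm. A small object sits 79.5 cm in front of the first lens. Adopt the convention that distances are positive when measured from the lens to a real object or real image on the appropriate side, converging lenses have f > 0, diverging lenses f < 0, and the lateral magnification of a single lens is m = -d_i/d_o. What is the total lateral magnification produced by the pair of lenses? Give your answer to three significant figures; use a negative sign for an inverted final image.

-0.151

Lens 1: 1/d_i1 = 1/f_1 - 1/d_o1 = 1/29 - 1/79.5 = 0.02190 cm^-1, so d_i1 = 45.653 cm.
m_1 = -(45.653)/79.5 = -0.5743.
Since 45.653 cm > 26 cm, the first image lies past the second lens and serves as a virtual object: d_o2 = L - d_i1 = -19.653 cm.
Lens 2: 1/d_i2 = 1/f_2 - 1/d_o2 = 1/7 - 1/(-19.653) = 0.19374 cm^-1, so d_i2 = 5.162 cm.
m_2 = -(5.162)/(-19.653) = 0.2626.
The system's lateral magnification is m_1 m_2 = (-0.5743)(0.2626) = -0.1508.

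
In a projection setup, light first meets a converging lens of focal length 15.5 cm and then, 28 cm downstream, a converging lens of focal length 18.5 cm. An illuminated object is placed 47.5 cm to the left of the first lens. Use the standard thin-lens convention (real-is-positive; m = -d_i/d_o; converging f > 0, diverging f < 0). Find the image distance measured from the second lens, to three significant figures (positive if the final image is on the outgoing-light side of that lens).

-6.84 cm

Applying the thin-lens equation to the first lens, 1/15.5 = 1/47.5 + 1/d_i1, which gives d_i1 = 23.008 cm.
That image sits 4.992 cm in front of the second lens, so d_o2 = 4.992 cm.
Applying the thin-lens equation again with f_2 = 18.5 cm and d_o2 = 4.992 cm gives d_i2 = -6.837 cm.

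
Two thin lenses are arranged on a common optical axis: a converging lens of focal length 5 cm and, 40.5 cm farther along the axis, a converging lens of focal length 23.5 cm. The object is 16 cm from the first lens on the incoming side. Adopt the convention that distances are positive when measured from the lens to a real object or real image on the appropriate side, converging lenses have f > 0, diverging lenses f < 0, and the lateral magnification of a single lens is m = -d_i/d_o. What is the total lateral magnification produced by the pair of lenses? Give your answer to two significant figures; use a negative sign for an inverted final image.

1.1

Applying the thin-lens equation to the first lens, 1/5 = 1/16 + 1/d_i1, which gives d_i1 = 7.273 cm.
Its lateral magnification is m_1 = -d_i1/d_o1 = -(7.273)/16 = -0.4545.
The intermediate image is 7.273 cm to the right of lens 1, so d_o2 = L - d_i1 = 40.5 - 7.273 = 33.227 cm.
Applying the thin-lens equation again with f_2 = 23.5 cm and d_o2 = 33.227 cm gives d_i2 = 80.273 cm.
m_2 = -(80.273)/(33.227) = -2.4159.
The system's lateral magnification is m_1 m_2 = (-0.4545)(-2.4159) = 1.0981.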